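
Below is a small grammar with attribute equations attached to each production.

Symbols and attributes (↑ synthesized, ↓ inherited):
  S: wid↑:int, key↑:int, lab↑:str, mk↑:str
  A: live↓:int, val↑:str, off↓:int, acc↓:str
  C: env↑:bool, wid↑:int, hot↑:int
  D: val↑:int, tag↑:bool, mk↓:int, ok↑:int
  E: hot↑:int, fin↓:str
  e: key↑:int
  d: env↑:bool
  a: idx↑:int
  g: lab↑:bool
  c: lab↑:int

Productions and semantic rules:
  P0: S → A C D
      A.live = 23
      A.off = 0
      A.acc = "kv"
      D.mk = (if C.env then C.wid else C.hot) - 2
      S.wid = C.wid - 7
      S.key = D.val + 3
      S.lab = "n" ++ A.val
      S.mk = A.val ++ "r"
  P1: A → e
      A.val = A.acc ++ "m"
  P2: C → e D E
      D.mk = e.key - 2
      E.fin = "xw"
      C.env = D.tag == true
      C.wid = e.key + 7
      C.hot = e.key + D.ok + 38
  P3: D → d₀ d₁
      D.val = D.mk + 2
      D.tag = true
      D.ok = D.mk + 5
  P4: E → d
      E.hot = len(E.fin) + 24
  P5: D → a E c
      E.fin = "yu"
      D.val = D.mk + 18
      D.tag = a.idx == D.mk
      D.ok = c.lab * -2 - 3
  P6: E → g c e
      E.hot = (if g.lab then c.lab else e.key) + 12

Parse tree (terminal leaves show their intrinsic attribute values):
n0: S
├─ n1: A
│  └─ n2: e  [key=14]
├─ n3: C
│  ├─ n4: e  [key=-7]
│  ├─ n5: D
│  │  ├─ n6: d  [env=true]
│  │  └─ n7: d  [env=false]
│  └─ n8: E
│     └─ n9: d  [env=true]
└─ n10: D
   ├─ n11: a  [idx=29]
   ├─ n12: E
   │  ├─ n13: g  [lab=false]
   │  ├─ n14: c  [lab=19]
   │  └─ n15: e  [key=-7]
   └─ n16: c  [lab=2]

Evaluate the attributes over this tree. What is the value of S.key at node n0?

1. n1.live = 23  [23]
2. n1.off = 0  [0]
3. n1.acc = "kv"  ["kv"]
4. n2.key = 14  [terminal]
5. n1.val = "kvm"  [A.acc ++ "m"]
6. n4.key = -7  [terminal]
7. n5.mk = -9  [e.key - 2]
8. n6.env = true  [terminal]
9. n7.env = false  [terminal]
10. n5.val = -7  [D.mk + 2]
11. n5.tag = true  [true]
12. n5.ok = -4  [D.mk + 5]
13. n8.fin = "xw"  ["xw"]
14. n9.env = true  [terminal]
15. n8.hot = 26  [len(E.fin) + 24]
16. n3.env = true  [D.tag == true]
17. n3.wid = 0  [e.key + 7]
18. n3.hot = 27  [e.key + D.ok + 38]
19. n10.mk = -2  [(if C.env then C.wid else C.hot) - 2]
20. n11.idx = 29  [terminal]
21. n12.fin = "yu"  ["yu"]
22. n13.lab = false  [terminal]
23. n14.lab = 19  [terminal]
24. n15.key = -7  [terminal]
25. n12.hot = 5  [(if g.lab then c.lab else e.key) + 12]
26. n16.lab = 2  [terminal]
27. n10.val = 16  [D.mk + 18]
28. n10.tag = false  [a.idx == D.mk]
29. n10.ok = -7  [c.lab * -2 - 3]
30. n0.wid = -7  [C.wid - 7]
31. n0.key = 19  [D.val + 3]
32. n0.lab = "nkvm"  ["n" ++ A.val]
33. n0.mk = "kvmr"  [A.val ++ "r"]

19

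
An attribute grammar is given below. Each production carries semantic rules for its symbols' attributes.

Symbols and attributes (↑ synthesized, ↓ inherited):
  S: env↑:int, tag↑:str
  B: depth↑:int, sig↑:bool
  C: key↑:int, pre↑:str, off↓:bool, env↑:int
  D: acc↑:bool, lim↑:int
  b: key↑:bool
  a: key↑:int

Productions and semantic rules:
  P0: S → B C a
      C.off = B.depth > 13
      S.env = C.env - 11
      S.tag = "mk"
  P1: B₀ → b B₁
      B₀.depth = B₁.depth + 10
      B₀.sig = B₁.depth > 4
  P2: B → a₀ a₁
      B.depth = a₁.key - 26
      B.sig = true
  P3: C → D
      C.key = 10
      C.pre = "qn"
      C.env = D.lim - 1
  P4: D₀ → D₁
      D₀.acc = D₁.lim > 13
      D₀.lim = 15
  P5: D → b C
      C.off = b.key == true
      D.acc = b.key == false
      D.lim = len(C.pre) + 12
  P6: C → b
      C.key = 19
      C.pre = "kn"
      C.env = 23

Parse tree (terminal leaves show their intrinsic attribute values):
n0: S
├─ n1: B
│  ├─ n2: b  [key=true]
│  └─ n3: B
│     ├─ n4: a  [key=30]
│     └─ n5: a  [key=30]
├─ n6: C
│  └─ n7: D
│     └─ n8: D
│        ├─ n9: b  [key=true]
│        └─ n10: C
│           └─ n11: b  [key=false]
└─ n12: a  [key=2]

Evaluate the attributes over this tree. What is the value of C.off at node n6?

1. n2.key = true  [terminal]
2. n4.key = 30  [terminal]
3. n5.key = 30  [terminal]
4. n3.depth = 4  [a₁.key - 26]
5. n3.sig = true  [true]
6. n1.depth = 14  [B₁.depth + 10]
7. n1.sig = false  [B₁.depth > 4]
8. n6.off = true  [B.depth > 13]
9. n9.key = true  [terminal]
10. n10.off = true  [b.key == true]
11. n11.key = false  [terminal]
12. n10.key = 19  [19]
13. n10.pre = "kn"  ["kn"]
14. n10.env = 23  [23]
15. n8.acc = false  [b.key == false]
16. n8.lim = 14  [len(C.pre) + 12]
17. n7.acc = true  [D₁.lim > 13]
18. n7.lim = 15  [15]
19. n6.key = 10  [10]
20. n6.pre = "qn"  ["qn"]
21. n6.env = 14  [D.lim - 1]
22. n12.key = 2  [terminal]
23. n0.env = 3  [C.env - 11]
24. n0.tag = "mk"  ["mk"]

true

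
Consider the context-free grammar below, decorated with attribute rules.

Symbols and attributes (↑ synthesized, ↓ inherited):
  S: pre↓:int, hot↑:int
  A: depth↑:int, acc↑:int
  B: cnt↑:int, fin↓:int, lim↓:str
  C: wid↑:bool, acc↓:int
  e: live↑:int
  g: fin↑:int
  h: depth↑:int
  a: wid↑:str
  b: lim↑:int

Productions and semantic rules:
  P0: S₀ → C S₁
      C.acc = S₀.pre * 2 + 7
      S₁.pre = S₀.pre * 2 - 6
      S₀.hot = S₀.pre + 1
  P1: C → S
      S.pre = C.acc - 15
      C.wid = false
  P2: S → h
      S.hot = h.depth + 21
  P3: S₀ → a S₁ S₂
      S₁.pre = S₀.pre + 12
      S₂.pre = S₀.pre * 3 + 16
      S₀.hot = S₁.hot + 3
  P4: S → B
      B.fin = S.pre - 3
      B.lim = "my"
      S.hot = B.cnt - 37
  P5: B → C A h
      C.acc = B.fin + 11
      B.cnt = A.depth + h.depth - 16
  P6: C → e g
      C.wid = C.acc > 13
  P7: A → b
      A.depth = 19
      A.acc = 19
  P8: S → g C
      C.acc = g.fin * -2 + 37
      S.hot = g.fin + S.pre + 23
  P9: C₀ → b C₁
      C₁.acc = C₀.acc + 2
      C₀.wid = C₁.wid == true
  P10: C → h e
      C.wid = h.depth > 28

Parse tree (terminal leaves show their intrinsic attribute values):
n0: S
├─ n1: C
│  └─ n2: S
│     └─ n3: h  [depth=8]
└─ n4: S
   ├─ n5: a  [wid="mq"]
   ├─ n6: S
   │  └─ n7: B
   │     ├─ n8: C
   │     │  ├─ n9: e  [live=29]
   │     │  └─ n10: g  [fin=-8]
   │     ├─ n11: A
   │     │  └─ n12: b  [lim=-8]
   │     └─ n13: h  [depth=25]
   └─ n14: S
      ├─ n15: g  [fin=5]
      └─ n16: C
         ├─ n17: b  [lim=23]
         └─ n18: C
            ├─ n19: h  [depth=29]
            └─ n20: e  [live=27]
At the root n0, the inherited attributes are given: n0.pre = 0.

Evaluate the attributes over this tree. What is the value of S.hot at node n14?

1. n0.pre = 0  [given at root]
2. n1.acc = 7  [S₀.pre * 2 + 7]
3. n2.pre = -8  [C.acc - 15]
4. n3.depth = 8  [terminal]
5. n2.hot = 29  [h.depth + 21]
6. n1.wid = false  [false]
7. n4.pre = -6  [S₀.pre * 2 - 6]
8. n5.wid = "mq"  [terminal]
9. n6.pre = 6  [S₀.pre + 12]
10. n7.fin = 3  [S.pre - 3]
11. n7.lim = "my"  ["my"]
12. n8.acc = 14  [B.fin + 11]
13. n9.live = 29  [terminal]
14. n10.fin = -8  [terminal]
15. n8.wid = true  [C.acc > 13]
16. n12.lim = -8  [terminal]
17. n11.depth = 19  [19]
18. n11.acc = 19  [19]
19. n13.depth = 25  [terminal]
20. n7.cnt = 28  [A.depth + h.depth - 16]
21. n6.hot = -9  [B.cnt - 37]
22. n14.pre = -2  [S₀.pre * 3 + 16]
23. n15.fin = 5  [terminal]
24. n16.acc = 27  [g.fin * -2 + 37]
25. n17.lim = 23  [terminal]
26. n18.acc = 29  [C₀.acc + 2]
27. n19.depth = 29  [terminal]
28. n20.live = 27  [terminal]
29. n18.wid = true  [h.depth > 28]
30. n16.wid = true  [C₁.wid == true]
31. n14.hot = 26  [g.fin + S.pre + 23]
32. n4.hot = -6  [S₁.hot + 3]
33. n0.hot = 1  [S₀.pre + 1]

26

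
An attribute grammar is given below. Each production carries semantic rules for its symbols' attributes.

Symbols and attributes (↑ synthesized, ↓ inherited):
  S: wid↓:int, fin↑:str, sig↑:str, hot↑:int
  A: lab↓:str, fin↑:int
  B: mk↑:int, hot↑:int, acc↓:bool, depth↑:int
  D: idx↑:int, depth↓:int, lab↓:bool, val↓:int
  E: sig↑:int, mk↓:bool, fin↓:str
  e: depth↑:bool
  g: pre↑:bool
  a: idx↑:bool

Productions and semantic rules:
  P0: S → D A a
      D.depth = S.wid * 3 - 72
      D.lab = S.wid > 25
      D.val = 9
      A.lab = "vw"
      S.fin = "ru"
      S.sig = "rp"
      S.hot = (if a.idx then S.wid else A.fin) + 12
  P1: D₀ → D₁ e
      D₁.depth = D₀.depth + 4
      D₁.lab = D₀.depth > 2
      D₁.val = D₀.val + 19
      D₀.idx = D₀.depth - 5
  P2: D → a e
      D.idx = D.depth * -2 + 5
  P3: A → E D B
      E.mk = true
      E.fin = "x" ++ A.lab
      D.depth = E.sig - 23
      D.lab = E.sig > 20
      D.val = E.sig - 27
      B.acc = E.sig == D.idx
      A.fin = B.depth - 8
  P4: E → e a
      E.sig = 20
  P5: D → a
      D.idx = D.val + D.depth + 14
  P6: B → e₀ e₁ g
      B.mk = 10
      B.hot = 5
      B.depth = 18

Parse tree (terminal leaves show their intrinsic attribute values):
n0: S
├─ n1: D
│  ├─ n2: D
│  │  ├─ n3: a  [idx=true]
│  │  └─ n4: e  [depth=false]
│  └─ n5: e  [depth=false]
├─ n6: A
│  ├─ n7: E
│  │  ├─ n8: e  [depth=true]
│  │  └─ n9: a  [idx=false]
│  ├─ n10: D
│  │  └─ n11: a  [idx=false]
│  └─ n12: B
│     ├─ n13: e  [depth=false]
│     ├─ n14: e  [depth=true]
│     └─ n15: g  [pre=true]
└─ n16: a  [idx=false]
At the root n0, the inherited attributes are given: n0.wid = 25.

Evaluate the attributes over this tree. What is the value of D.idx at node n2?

-9

1. n0.wid = 25  [given at root]
2. n1.depth = 3  [S.wid * 3 - 72]
3. n1.lab = false  [S.wid > 25]
4. n1.val = 9  [9]
5. n2.depth = 7  [D₀.depth + 4]
6. n2.lab = true  [D₀.depth > 2]
7. n2.val = 28  [D₀.val + 19]
8. n3.idx = true  [terminal]
9. n4.depth = false  [terminal]
10. n2.idx = -9  [D.depth * -2 + 5]
11. n5.depth = false  [terminal]
12. n1.idx = -2  [D₀.depth - 5]
13. n6.lab = "vw"  ["vw"]
14. n7.mk = true  [true]
15. n7.fin = "xvw"  ["x" ++ A.lab]
16. n8.depth = true  [terminal]
17. n9.idx = false  [terminal]
18. n7.sig = 20  [20]
19. n10.depth = -3  [E.sig - 23]
20. n10.lab = false  [E.sig > 20]
21. n10.val = -7  [E.sig - 27]
22. n11.idx = false  [terminal]
23. n10.idx = 4  [D.val + D.depth + 14]
24. n12.acc = false  [E.sig == D.idx]
25. n13.depth = false  [terminal]
26. n14.depth = true  [terminal]
27. n15.pre = true  [terminal]
28. n12.mk = 10  [10]
29. n12.hot = 5  [5]
30. n12.depth = 18  [18]
31. n6.fin = 10  [B.depth - 8]
32. n16.idx = false  [terminal]
33. n0.fin = "ru"  ["ru"]
34. n0.sig = "rp"  ["rp"]
35. n0.hot = 22  [(if a.idx then S.wid else A.fin) + 12]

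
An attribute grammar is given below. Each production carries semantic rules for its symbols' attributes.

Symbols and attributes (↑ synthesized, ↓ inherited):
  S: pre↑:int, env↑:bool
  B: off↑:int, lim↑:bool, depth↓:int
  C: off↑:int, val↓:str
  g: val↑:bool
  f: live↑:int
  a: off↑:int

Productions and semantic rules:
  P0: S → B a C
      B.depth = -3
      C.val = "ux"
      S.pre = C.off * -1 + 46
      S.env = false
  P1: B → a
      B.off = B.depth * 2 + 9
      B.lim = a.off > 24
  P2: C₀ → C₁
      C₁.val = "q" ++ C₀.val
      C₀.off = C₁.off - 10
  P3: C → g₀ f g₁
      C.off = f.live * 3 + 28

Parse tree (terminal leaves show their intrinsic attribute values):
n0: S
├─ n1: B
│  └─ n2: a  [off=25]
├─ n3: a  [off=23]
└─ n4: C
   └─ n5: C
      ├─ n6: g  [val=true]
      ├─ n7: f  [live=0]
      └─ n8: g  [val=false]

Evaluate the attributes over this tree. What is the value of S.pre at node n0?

1. n1.depth = -3  [-3]
2. n2.off = 25  [terminal]
3. n1.off = 3  [B.depth * 2 + 9]
4. n1.lim = true  [a.off > 24]
5. n3.off = 23  [terminal]
6. n4.val = "ux"  ["ux"]
7. n5.val = "qux"  ["q" ++ C₀.val]
8. n6.val = true  [terminal]
9. n7.live = 0  [terminal]
10. n8.val = false  [terminal]
11. n5.off = 28  [f.live * 3 + 28]
12. n4.off = 18  [C₁.off - 10]
13. n0.pre = 28  [C.off * -1 + 46]
14. n0.env = false  [false]

28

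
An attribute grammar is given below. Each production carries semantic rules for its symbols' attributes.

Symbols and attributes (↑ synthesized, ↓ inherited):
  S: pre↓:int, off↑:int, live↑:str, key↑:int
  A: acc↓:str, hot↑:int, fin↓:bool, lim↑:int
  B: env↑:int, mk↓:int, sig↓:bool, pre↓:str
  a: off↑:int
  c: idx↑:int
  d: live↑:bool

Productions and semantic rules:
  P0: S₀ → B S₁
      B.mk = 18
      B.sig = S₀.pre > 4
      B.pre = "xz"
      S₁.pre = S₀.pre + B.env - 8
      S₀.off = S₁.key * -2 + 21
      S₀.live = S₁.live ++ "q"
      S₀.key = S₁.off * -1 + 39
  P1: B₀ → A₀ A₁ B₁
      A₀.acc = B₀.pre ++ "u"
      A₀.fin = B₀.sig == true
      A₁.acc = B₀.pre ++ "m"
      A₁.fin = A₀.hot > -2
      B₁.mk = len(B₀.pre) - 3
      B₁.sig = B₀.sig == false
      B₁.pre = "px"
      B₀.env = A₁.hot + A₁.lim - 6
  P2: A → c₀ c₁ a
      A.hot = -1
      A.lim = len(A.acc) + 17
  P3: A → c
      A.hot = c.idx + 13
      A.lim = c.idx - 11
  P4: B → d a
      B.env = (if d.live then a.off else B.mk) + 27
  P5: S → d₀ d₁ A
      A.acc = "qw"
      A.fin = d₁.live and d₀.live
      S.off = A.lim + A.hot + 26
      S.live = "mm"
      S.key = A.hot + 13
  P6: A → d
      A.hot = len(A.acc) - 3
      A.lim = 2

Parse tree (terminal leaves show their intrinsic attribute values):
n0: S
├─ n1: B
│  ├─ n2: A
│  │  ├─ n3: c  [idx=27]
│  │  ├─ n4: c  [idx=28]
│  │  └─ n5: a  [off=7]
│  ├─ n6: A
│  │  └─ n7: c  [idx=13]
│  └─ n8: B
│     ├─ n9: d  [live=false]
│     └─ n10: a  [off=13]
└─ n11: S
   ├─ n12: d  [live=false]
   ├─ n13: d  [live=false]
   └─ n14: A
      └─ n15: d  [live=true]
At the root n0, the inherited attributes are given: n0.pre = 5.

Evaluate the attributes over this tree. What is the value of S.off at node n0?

-3

1. n0.pre = 5  [given at root]
2. n1.mk = 18  [18]
3. n1.sig = true  [S₀.pre > 4]
4. n1.pre = "xz"  ["xz"]
5. n2.acc = "xzu"  [B₀.pre ++ "u"]
6. n2.fin = true  [B₀.sig == true]
7. n3.idx = 27  [terminal]
8. n4.idx = 28  [terminal]
9. n5.off = 7  [terminal]
10. n2.hot = -1  [-1]
11. n2.lim = 20  [len(A.acc) + 17]
12. n6.acc = "xzm"  [B₀.pre ++ "m"]
13. n6.fin = true  [A₀.hot > -2]
14. n7.idx = 13  [terminal]
15. n6.hot = 26  [c.idx + 13]
16. n6.lim = 2  [c.idx - 11]
17. n8.mk = -1  [len(B₀.pre) - 3]
18. n8.sig = false  [B₀.sig == false]
19. n8.pre = "px"  ["px"]
20. n9.live = false  [terminal]
21. n10.off = 13  [terminal]
22. n8.env = 26  [(if d.live then a.off else B.mk) + 27]
23. n1.env = 22  [A₁.hot + A₁.lim - 6]
24. n11.pre = 19  [S₀.pre + B.env - 8]
25. n12.live = false  [terminal]
26. n13.live = false  [terminal]
27. n14.acc = "qw"  ["qw"]
28. n14.fin = false  [d₁.live and d₀.live]
29. n15.live = true  [terminal]
30. n14.hot = -1  [len(A.acc) - 3]
31. n14.lim = 2  [2]
32. n11.off = 27  [A.lim + A.hot + 26]
33. n11.live = "mm"  ["mm"]
34. n11.key = 12  [A.hot + 13]
35. n0.off = -3  [S₁.key * -2 + 21]
36. n0.live = "mmq"  [S₁.live ++ "q"]
37. n0.key = 12  [S₁.off * -1 + 39]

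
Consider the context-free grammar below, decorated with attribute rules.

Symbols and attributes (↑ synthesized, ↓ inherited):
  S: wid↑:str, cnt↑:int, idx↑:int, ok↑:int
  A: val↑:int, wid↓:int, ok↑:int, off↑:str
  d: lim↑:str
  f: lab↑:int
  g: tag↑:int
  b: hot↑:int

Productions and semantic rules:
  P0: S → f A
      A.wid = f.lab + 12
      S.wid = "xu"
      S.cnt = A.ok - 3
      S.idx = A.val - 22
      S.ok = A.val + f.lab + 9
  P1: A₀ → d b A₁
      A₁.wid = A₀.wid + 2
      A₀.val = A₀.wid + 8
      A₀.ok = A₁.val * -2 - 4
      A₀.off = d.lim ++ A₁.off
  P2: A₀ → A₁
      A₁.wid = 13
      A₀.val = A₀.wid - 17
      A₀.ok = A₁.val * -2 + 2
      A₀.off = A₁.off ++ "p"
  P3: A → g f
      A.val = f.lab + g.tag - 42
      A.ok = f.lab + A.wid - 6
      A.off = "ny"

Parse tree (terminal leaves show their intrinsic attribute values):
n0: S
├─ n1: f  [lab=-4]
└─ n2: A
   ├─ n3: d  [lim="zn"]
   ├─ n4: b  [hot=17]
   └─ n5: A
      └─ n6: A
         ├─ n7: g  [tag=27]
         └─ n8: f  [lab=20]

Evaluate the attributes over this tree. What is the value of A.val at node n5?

-7

1. n1.lab = -4  [terminal]
2. n2.wid = 8  [f.lab + 12]
3. n3.lim = "zn"  [terminal]
4. n4.hot = 17  [terminal]
5. n5.wid = 10  [A₀.wid + 2]
6. n6.wid = 13  [13]
7. n7.tag = 27  [terminal]
8. n8.lab = 20  [terminal]
9. n6.val = 5  [f.lab + g.tag - 42]
10. n6.ok = 27  [f.lab + A.wid - 6]
11. n6.off = "ny"  ["ny"]
12. n5.val = -7  [A₀.wid - 17]
13. n5.ok = -8  [A₁.val * -2 + 2]
14. n5.off = "nyp"  [A₁.off ++ "p"]
15. n2.val = 16  [A₀.wid + 8]
16. n2.ok = 10  [A₁.val * -2 - 4]
17. n2.off = "znnyp"  [d.lim ++ A₁.off]
18. n0.wid = "xu"  ["xu"]
19. n0.cnt = 7  [A.ok - 3]
20. n0.idx = -6  [A.val - 22]
21. n0.ok = 21  [A.val + f.lab + 9]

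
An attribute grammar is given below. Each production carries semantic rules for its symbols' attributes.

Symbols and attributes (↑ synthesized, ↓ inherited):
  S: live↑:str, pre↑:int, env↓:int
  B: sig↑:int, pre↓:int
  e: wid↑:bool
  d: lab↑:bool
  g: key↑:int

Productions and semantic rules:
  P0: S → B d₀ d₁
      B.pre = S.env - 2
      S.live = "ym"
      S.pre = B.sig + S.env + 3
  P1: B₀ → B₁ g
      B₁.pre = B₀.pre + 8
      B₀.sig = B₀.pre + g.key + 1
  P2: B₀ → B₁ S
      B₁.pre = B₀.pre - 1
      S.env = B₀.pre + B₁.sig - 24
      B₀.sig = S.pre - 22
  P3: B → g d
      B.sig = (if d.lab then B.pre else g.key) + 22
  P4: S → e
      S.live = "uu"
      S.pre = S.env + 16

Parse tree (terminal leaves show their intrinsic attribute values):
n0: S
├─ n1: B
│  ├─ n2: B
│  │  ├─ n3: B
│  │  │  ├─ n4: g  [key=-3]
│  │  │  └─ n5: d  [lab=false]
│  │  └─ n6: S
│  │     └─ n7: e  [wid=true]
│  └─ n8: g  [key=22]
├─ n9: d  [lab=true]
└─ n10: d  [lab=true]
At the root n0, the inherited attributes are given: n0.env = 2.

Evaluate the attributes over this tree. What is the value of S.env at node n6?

3

1. n0.env = 2  [given at root]
2. n1.pre = 0  [S.env - 2]
3. n2.pre = 8  [B₀.pre + 8]
4. n3.pre = 7  [B₀.pre - 1]
5. n4.key = -3  [terminal]
6. n5.lab = false  [terminal]
7. n3.sig = 19  [(if d.lab then B.pre else g.key) + 22]
8. n6.env = 3  [B₀.pre + B₁.sig - 24]
9. n7.wid = true  [terminal]
10. n6.live = "uu"  ["uu"]
11. n6.pre = 19  [S.env + 16]
12. n2.sig = -3  [S.pre - 22]
13. n8.key = 22  [terminal]
14. n1.sig = 23  [B₀.pre + g.key + 1]
15. n9.lab = true  [terminal]
16. n10.lab = true  [terminal]
17. n0.live = "ym"  ["ym"]
18. n0.pre = 28  [B.sig + S.env + 3]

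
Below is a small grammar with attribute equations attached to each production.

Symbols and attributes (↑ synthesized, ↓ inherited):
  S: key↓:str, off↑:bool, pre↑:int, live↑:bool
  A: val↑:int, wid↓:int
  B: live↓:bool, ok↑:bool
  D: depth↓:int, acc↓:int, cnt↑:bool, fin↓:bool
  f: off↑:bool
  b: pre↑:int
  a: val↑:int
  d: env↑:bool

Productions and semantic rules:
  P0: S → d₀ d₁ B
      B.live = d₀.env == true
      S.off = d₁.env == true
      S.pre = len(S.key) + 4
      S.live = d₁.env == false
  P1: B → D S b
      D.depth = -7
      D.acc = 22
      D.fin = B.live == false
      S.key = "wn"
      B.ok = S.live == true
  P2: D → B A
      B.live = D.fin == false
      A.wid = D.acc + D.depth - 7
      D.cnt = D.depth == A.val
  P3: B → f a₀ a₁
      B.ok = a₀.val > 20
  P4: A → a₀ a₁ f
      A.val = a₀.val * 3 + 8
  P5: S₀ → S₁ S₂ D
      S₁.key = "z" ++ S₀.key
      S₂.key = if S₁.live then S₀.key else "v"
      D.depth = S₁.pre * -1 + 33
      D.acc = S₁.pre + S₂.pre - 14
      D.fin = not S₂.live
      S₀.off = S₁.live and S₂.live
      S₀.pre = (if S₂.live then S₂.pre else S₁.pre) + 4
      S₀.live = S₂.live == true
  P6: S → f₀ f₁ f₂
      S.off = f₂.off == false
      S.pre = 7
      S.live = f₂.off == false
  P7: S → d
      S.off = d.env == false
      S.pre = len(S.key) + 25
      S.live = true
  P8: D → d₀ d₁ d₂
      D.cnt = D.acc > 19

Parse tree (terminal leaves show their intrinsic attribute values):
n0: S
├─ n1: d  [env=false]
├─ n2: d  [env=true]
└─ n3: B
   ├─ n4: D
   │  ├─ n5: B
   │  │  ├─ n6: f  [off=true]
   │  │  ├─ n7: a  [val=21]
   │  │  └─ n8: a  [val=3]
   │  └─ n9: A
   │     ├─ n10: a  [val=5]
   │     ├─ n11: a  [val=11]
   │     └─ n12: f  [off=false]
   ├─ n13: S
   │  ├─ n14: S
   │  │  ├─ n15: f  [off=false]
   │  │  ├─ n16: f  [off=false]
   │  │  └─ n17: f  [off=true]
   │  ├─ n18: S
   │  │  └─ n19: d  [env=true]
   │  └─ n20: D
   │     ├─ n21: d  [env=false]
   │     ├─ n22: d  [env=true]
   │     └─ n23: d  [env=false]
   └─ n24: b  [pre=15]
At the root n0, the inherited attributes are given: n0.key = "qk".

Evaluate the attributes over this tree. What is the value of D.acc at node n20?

19

1. n0.key = "qk"  [given at root]
2. n1.env = false  [terminal]
3. n2.env = true  [terminal]
4. n3.live = false  [d₀.env == true]
5. n4.depth = -7  [-7]
6. n4.acc = 22  [22]
7. n4.fin = true  [B.live == false]
8. n5.live = false  [D.fin == false]
9. n6.off = true  [terminal]
10. n7.val = 21  [terminal]
11. n8.val = 3  [terminal]
12. n5.ok = true  [a₀.val > 20]
13. n9.wid = 8  [D.acc + D.depth - 7]
14. n10.val = 5  [terminal]
15. n11.val = 11  [terminal]
16. n12.off = false  [terminal]
17. n9.val = 23  [a₀.val * 3 + 8]
18. n4.cnt = false  [D.depth == A.val]
19. n13.key = "wn"  ["wn"]
20. n14.key = "zwn"  ["z" ++ S₀.key]
21. n15.off = false  [terminal]
22. n16.off = false  [terminal]
23. n17.off = true  [terminal]
24. n14.off = false  [f₂.off == false]
25. n14.pre = 7  [7]
26. n14.live = false  [f₂.off == false]
27. n18.key = "v"  [if S₁.live then S₀.key else "v"]
28. n19.env = true  [terminal]
29. n18.off = false  [d.env == false]
30. n18.pre = 26  [len(S.key) + 25]
31. n18.live = true  [true]
32. n20.depth = 26  [S₁.pre * -1 + 33]
33. n20.acc = 19  [S₁.pre + S₂.pre - 14]
34. n20.fin = false  [not S₂.live]
35. n21.env = false  [terminal]
36. n22.env = true  [terminal]
37. n23.env = false  [terminal]
38. n20.cnt = false  [D.acc > 19]
39. n13.off = false  [S₁.live and S₂.live]
40. n13.pre = 30  [(if S₂.live then S₂.pre else S₁.pre) + 4]
41. n13.live = true  [S₂.live == true]
42. n24.pre = 15  [terminal]
43. n3.ok = true  [S.live == true]
44. n0.off = true  [d₁.env == true]
45. n0.pre = 6  [len(S.key) + 4]
46. n0.live = false  [d₁.env == false]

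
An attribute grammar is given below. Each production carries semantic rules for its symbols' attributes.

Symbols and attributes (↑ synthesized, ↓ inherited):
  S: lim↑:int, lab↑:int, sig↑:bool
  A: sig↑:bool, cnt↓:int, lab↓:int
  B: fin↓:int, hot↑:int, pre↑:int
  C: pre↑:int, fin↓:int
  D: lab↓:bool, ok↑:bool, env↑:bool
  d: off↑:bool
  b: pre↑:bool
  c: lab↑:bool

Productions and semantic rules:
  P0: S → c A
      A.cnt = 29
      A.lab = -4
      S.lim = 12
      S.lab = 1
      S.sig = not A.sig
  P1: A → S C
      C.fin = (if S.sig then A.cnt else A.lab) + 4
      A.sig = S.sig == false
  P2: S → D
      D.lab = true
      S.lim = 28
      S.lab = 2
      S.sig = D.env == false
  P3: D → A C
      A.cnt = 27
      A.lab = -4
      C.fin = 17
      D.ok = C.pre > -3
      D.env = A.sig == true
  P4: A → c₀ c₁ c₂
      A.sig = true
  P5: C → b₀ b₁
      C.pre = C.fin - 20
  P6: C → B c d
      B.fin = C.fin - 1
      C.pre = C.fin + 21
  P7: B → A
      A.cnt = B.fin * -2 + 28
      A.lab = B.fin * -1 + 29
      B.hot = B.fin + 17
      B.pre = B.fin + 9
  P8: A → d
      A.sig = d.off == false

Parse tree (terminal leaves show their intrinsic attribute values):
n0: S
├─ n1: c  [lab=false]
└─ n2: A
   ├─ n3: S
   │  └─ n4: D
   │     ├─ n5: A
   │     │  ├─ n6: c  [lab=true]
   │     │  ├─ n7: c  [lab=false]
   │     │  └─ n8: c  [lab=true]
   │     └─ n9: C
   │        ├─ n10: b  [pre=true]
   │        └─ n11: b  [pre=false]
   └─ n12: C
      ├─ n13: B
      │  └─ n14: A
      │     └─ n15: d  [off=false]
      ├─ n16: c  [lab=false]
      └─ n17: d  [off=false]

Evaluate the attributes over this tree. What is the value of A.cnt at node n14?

30

1. n1.lab = false  [terminal]
2. n2.cnt = 29  [29]
3. n2.lab = -4  [-4]
4. n4.lab = true  [true]
5. n5.cnt = 27  [27]
6. n5.lab = -4  [-4]
7. n6.lab = true  [terminal]
8. n7.lab = false  [terminal]
9. n8.lab = true  [terminal]
10. n5.sig = true  [true]
11. n9.fin = 17  [17]
12. n10.pre = true  [terminal]
13. n11.pre = false  [terminal]
14. n9.pre = -3  [C.fin - 20]
15. n4.ok = false  [C.pre > -3]
16. n4.env = true  [A.sig == true]
17. n3.lim = 28  [28]
18. n3.lab = 2  [2]
19. n3.sig = false  [D.env == false]
20. n12.fin = 0  [(if S.sig then A.cnt else A.lab) + 4]
21. n13.fin = -1  [C.fin - 1]
22. n14.cnt = 30  [B.fin * -2 + 28]
23. n14.lab = 30  [B.fin * -1 + 29]
24. n15.off = false  [terminal]
25. n14.sig = true  [d.off == false]
26. n13.hot = 16  [B.fin + 17]
27. n13.pre = 8  [B.fin + 9]
28. n16.lab = false  [terminal]
29. n17.off = false  [terminal]
30. n12.pre = 21  [C.fin + 21]
31. n2.sig = true  [S.sig == false]
32. n0.lim = 12  [12]
33. n0.lab = 1  [1]
34. n0.sig = false  [not A.sig]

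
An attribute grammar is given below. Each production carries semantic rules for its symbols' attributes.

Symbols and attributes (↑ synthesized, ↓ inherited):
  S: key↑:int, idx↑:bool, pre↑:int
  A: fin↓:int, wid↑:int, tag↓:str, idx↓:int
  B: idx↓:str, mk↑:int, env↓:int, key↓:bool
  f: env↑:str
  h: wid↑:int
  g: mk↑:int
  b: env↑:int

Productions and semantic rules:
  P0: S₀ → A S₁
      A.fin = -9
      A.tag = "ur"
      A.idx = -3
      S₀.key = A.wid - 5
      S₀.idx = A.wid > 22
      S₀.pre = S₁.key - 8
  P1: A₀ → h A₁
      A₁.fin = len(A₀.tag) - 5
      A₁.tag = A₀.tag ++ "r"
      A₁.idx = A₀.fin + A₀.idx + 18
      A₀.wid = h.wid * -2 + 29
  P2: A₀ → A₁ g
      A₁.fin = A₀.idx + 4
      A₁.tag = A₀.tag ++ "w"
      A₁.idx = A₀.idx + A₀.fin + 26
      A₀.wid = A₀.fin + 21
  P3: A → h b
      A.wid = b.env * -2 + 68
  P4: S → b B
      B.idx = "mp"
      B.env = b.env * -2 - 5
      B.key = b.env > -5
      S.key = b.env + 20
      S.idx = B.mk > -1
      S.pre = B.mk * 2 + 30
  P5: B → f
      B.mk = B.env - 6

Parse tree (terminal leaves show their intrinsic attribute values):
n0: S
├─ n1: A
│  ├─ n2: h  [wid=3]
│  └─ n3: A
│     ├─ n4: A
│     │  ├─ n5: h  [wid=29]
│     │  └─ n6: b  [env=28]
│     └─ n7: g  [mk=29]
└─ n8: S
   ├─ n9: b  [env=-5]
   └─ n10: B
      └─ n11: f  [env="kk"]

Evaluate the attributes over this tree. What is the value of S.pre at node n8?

1. n1.fin = -9  [-9]
2. n1.tag = "ur"  ["ur"]
3. n1.idx = -3  [-3]
4. n2.wid = 3  [terminal]
5. n3.fin = -3  [len(A₀.tag) - 5]
6. n3.tag = "urr"  [A₀.tag ++ "r"]
7. n3.idx = 6  [A₀.fin + A₀.idx + 18]
8. n4.fin = 10  [A₀.idx + 4]
9. n4.tag = "urrw"  [A₀.tag ++ "w"]
10. n4.idx = 29  [A₀.idx + A₀.fin + 26]
11. n5.wid = 29  [terminal]
12. n6.env = 28  [terminal]
13. n4.wid = 12  [b.env * -2 + 68]
14. n7.mk = 29  [terminal]
15. n3.wid = 18  [A₀.fin + 21]
16. n1.wid = 23  [h.wid * -2 + 29]
17. n9.env = -5  [terminal]
18. n10.idx = "mp"  ["mp"]
19. n10.env = 5  [b.env * -2 - 5]
20. n10.key = false  [b.env > -5]
21. n11.env = "kk"  [terminal]
22. n10.mk = -1  [B.env - 6]
23. n8.key = 15  [b.env + 20]
24. n8.idx = false  [B.mk > -1]
25. n8.pre = 28  [B.mk * 2 + 30]
26. n0.key = 18  [A.wid - 5]
27. n0.idx = true  [A.wid > 22]
28. n0.pre = 7  [S₁.key - 8]

28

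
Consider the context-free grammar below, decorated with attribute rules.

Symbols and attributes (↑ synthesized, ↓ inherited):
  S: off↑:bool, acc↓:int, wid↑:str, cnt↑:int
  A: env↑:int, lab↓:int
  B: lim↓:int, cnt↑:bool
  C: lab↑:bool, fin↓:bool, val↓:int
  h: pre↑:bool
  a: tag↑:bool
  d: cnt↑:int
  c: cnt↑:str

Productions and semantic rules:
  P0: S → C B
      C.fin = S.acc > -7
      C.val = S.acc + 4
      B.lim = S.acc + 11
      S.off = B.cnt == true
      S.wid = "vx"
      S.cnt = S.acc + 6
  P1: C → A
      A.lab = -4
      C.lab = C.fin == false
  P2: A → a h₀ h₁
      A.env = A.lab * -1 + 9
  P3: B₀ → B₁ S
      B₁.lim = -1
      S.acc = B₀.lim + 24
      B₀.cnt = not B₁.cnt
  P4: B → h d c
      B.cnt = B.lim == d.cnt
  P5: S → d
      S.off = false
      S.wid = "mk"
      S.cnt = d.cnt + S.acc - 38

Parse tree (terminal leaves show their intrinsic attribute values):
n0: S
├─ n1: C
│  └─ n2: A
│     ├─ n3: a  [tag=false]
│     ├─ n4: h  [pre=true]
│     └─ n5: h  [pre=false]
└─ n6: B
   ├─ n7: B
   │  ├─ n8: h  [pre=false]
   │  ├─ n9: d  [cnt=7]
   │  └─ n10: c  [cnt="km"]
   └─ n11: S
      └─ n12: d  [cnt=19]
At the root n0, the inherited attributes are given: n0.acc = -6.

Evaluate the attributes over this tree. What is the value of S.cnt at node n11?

10

1. n0.acc = -6  [given at root]
2. n1.fin = true  [S.acc > -7]
3. n1.val = -2  [S.acc + 4]
4. n2.lab = -4  [-4]
5. n3.tag = false  [terminal]
6. n4.pre = true  [terminal]
7. n5.pre = false  [terminal]
8. n2.env = 13  [A.lab * -1 + 9]
9. n1.lab = false  [C.fin == false]
10. n6.lim = 5  [S.acc + 11]
11. n7.lim = -1  [-1]
12. n8.pre = false  [terminal]
13. n9.cnt = 7  [terminal]
14. n10.cnt = "km"  [terminal]
15. n7.cnt = false  [B.lim == d.cnt]
16. n11.acc = 29  [B₀.lim + 24]
17. n12.cnt = 19  [terminal]
18. n11.off = false  [false]
19. n11.wid = "mk"  ["mk"]
20. n11.cnt = 10  [d.cnt + S.acc - 38]
21. n6.cnt = true  [not B₁.cnt]
22. n0.off = true  [B.cnt == true]
23. n0.wid = "vx"  ["vx"]
24. n0.cnt = 0  [S.acc + 6]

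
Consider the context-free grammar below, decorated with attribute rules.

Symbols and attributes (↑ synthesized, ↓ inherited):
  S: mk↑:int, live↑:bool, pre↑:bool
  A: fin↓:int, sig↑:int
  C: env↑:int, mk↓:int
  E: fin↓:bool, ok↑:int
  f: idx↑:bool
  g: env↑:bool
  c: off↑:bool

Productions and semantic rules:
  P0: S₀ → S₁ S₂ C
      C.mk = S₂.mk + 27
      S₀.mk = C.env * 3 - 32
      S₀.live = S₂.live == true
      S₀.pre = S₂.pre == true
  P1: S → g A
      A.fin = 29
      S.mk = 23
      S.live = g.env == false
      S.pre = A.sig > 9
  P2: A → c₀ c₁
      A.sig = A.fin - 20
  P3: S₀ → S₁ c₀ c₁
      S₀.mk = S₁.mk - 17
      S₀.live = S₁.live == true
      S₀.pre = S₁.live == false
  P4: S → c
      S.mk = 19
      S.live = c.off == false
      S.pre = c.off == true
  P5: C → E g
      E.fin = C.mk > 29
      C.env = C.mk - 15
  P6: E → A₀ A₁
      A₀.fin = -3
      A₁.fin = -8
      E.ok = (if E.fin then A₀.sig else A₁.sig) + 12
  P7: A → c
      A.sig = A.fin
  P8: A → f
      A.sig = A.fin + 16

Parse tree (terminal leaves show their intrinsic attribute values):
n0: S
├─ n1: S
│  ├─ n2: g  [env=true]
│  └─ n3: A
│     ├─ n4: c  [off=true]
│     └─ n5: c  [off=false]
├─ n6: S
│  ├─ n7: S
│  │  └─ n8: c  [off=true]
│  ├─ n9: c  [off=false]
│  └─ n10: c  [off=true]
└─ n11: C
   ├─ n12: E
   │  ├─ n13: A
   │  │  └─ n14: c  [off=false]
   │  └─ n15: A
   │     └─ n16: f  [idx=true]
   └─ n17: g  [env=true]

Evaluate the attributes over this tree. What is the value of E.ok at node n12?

1. n2.env = true  [terminal]
2. n3.fin = 29  [29]
3. n4.off = true  [terminal]
4. n5.off = false  [terminal]
5. n3.sig = 9  [A.fin - 20]
6. n1.mk = 23  [23]
7. n1.live = false  [g.env == false]
8. n1.pre = false  [A.sig > 9]
9. n8.off = true  [terminal]
10. n7.mk = 19  [19]
11. n7.live = false  [c.off == false]
12. n7.pre = true  [c.off == true]
13. n9.off = false  [terminal]
14. n10.off = true  [terminal]
15. n6.mk = 2  [S₁.mk - 17]
16. n6.live = false  [S₁.live == true]
17. n6.pre = true  [S₁.live == false]
18. n11.mk = 29  [S₂.mk + 27]
19. n12.fin = false  [C.mk > 29]
20. n13.fin = -3  [-3]
21. n14.off = false  [terminal]
22. n13.sig = -3  [A.fin]
23. n15.fin = -8  [-8]
24. n16.idx = true  [terminal]
25. n15.sig = 8  [A.fin + 16]
26. n12.ok = 20  [(if E.fin then A₀.sig else A₁.sig) + 12]
27. n17.env = true  [terminal]
28. n11.env = 14  [C.mk - 15]
29. n0.mk = 10  [C.env * 3 - 32]
30. n0.live = false  [S₂.live == true]
31. n0.pre = true  [S₂.pre == true]

20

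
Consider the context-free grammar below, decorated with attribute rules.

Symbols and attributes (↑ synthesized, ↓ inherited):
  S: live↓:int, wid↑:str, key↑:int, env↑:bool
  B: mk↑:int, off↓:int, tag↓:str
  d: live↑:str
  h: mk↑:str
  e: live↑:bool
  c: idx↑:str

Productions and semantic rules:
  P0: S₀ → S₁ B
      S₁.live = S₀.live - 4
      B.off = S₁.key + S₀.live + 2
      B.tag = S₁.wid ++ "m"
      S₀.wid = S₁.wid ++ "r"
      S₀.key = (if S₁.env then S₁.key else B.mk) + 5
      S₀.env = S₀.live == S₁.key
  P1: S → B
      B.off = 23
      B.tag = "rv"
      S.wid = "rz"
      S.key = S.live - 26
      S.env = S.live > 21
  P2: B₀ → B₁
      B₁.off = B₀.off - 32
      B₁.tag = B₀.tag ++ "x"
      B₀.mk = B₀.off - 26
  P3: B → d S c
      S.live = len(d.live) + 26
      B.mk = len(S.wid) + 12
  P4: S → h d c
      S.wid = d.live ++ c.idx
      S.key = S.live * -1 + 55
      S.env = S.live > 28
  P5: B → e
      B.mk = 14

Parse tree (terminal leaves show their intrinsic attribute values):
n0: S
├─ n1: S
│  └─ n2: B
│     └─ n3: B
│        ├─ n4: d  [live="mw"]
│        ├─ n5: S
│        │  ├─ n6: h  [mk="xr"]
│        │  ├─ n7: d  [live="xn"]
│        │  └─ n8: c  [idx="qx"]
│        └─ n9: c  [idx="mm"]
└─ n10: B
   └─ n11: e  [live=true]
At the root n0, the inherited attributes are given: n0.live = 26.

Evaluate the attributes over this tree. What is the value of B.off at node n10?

24

1. n0.live = 26  [given at root]
2. n1.live = 22  [S₀.live - 4]
3. n2.off = 23  [23]
4. n2.tag = "rv"  ["rv"]
5. n3.off = -9  [B₀.off - 32]
6. n3.tag = "rvx"  [B₀.tag ++ "x"]
7. n4.live = "mw"  [terminal]
8. n5.live = 28  [len(d.live) + 26]
9. n6.mk = "xr"  [terminal]
10. n7.live = "xn"  [terminal]
11. n8.idx = "qx"  [terminal]
12. n5.wid = "xnqx"  [d.live ++ c.idx]
13. n5.key = 27  [S.live * -1 + 55]
14. n5.env = false  [S.live > 28]
15. n9.idx = "mm"  [terminal]
16. n3.mk = 16  [len(S.wid) + 12]
17. n2.mk = -3  [B₀.off - 26]
18. n1.wid = "rz"  ["rz"]
19. n1.key = -4  [S.live - 26]
20. n1.env = true  [S.live > 21]
21. n10.off = 24  [S₁.key + S₀.live + 2]
22. n10.tag = "rzm"  [S₁.wid ++ "m"]
23. n11.live = true  [terminal]
24. n10.mk = 14  [14]
25. n0.wid = "rzr"  [S₁.wid ++ "r"]
26. n0.key = 1  [(if S₁.env then S₁.key else B.mk) + 5]
27. n0.env = false  [S₀.live == S₁.key]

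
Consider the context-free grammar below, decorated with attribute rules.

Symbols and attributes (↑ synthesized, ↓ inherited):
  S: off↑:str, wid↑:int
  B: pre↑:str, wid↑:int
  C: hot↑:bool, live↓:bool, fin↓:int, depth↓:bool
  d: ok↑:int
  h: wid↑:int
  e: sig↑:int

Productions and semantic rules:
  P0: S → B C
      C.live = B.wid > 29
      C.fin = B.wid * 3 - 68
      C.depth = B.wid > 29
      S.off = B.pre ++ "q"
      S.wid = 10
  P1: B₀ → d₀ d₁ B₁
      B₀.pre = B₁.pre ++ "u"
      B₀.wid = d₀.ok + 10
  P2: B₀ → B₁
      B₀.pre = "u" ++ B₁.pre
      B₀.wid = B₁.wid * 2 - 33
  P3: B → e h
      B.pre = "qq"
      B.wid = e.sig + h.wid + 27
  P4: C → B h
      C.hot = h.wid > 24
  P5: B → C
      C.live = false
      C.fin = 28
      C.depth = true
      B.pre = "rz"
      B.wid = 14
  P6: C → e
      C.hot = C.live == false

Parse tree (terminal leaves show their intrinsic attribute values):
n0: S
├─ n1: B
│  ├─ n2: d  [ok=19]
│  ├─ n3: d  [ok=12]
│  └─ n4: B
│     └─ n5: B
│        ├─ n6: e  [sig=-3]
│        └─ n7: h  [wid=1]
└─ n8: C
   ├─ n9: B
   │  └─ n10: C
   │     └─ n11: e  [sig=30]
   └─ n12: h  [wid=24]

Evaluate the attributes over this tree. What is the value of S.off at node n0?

1. n2.ok = 19  [terminal]
2. n3.ok = 12  [terminal]
3. n6.sig = -3  [terminal]
4. n7.wid = 1  [terminal]
5. n5.pre = "qq"  ["qq"]
6. n5.wid = 25  [e.sig + h.wid + 27]
7. n4.pre = "uqq"  ["u" ++ B₁.pre]
8. n4.wid = 17  [B₁.wid * 2 - 33]
9. n1.pre = "uqqu"  [B₁.pre ++ "u"]
10. n1.wid = 29  [d₀.ok + 10]
11. n8.live = false  [B.wid > 29]
12. n8.fin = 19  [B.wid * 3 - 68]
13. n8.depth = false  [B.wid > 29]
14. n10.live = false  [false]
15. n10.fin = 28  [28]
16. n10.depth = true  [true]
17. n11.sig = 30  [terminal]
18. n10.hot = true  [C.live == false]
19. n9.pre = "rz"  ["rz"]
20. n9.wid = 14  [14]
21. n12.wid = 24  [terminal]
22. n8.hot = false  [h.wid > 24]
23. n0.off = "uqquq"  [B.pre ++ "q"]
24. n0.wid = 10  [10]

"uqquq"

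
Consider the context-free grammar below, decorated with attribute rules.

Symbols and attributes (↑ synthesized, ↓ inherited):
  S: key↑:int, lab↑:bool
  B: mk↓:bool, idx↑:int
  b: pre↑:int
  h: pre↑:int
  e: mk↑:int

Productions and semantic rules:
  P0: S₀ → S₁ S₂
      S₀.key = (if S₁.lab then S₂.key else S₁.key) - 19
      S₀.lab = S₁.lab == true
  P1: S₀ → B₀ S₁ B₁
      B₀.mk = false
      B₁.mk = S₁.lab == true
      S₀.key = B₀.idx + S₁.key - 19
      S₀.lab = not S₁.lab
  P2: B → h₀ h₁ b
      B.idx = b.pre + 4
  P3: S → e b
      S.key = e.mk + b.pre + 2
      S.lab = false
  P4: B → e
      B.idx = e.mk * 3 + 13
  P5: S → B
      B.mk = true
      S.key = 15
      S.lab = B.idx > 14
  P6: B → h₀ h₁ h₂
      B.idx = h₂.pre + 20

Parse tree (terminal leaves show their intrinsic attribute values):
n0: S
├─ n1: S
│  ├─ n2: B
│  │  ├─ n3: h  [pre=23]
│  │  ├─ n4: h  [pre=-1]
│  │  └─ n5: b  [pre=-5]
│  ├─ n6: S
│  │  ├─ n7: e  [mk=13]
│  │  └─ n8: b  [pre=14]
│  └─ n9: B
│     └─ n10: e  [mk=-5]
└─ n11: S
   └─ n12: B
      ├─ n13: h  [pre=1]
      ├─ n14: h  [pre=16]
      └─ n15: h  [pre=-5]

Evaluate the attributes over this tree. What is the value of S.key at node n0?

-4

1. n2.mk = false  [false]
2. n3.pre = 23  [terminal]
3. n4.pre = -1  [terminal]
4. n5.pre = -5  [terminal]
5. n2.idx = -1  [b.pre + 4]
6. n7.mk = 13  [terminal]
7. n8.pre = 14  [terminal]
8. n6.key = 29  [e.mk + b.pre + 2]
9. n6.lab = false  [false]
10. n9.mk = false  [S₁.lab == true]
11. n10.mk = -5  [terminal]
12. n9.idx = -2  [e.mk * 3 + 13]
13. n1.key = 9  [B₀.idx + S₁.key - 19]
14. n1.lab = true  [not S₁.lab]
15. n12.mk = true  [true]
16. n13.pre = 1  [terminal]
17. n14.pre = 16  [terminal]
18. n15.pre = -5  [terminal]
19. n12.idx = 15  [h₂.pre + 20]
20. n11.key = 15  [15]
21. n11.lab = true  [B.idx > 14]
22. n0.key = -4  [(if S₁.lab then S₂.key else S₁.key) - 19]
23. n0.lab = true  [S₁.lab == true]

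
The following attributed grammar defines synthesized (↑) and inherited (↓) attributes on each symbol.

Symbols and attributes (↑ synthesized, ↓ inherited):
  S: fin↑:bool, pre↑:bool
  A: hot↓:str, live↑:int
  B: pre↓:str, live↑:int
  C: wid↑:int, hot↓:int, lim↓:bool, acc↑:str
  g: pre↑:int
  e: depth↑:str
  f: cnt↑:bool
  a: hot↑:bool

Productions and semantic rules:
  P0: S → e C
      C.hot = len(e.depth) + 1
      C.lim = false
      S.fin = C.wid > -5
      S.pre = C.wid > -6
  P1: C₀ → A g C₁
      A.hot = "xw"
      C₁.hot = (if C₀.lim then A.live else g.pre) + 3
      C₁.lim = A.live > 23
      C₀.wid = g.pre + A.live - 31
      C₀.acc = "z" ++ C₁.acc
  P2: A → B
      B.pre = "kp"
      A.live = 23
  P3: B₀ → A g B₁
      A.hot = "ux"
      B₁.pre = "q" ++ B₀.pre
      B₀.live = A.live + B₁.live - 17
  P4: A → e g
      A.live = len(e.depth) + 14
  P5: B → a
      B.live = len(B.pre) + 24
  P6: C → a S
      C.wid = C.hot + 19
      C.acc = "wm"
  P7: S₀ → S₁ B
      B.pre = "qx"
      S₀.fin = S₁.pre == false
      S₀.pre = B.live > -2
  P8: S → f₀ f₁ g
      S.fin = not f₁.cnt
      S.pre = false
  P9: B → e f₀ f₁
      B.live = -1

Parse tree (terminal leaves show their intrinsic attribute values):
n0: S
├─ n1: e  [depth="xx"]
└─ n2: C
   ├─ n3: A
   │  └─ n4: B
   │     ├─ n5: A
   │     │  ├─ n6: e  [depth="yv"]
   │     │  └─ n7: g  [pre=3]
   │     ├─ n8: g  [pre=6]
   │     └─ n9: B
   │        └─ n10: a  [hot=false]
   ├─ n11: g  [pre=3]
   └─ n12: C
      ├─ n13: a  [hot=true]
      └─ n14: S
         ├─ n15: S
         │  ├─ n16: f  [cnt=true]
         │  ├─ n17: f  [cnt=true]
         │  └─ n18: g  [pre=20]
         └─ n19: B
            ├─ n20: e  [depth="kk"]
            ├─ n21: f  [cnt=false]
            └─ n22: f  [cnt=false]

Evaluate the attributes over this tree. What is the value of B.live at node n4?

1. n1.depth = "xx"  [terminal]
2. n2.hot = 3  [len(e.depth) + 1]
3. n2.lim = false  [false]
4. n3.hot = "xw"  ["xw"]
5. n4.pre = "kp"  ["kp"]
6. n5.hot = "ux"  ["ux"]
7. n6.depth = "yv"  [terminal]
8. n7.pre = 3  [terminal]
9. n5.live = 16  [len(e.depth) + 14]
10. n8.pre = 6  [terminal]
11. n9.pre = "qkp"  ["q" ++ B₀.pre]
12. n10.hot = false  [terminal]
13. n9.live = 27  [len(B.pre) + 24]
14. n4.live = 26  [A.live + B₁.live - 17]
15. n3.live = 23  [23]
16. n11.pre = 3  [terminal]
17. n12.hot = 6  [(if C₀.lim then A.live else g.pre) + 3]
18. n12.lim = false  [A.live > 23]
19. n13.hot = true  [terminal]
20. n16.cnt = true  [terminal]
21. n17.cnt = true  [terminal]
22. n18.pre = 20  [terminal]
23. n15.fin = false  [not f₁.cnt]
24. n15.pre = false  [false]
25. n19.pre = "qx"  ["qx"]
26. n20.depth = "kk"  [terminal]
27. n21.cnt = false  [terminal]
28. n22.cnt = false  [terminal]
29. n19.live = -1  [-1]
30. n14.fin = true  [S₁.pre == false]
31. n14.pre = true  [B.live > -2]
32. n12.wid = 25  [C.hot + 19]
33. n12.acc = "wm"  ["wm"]
34. n2.wid = -5  [g.pre + A.live - 31]
35. n2.acc = "zwm"  ["z" ++ C₁.acc]
36. n0.fin = false  [C.wid > -5]
37. n0.pre = true  [C.wid > -6]

26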